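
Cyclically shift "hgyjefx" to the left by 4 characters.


Input: 'hgyjefx', shift = 4
Operation: split at index 4 and swap parts
Front part s[0:4] = 'hgyj'
Back part s[4:] = 'efx'
Rotated = back + front = 'efx' + 'hgyj'
Result: efxhgyj


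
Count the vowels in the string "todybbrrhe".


Input string: 'todybbrrhe'
Operation: count vowels (a, e, i, o, u)
Scan: s[0]='t', s[1]='o' (vowel), s[2]='d', s[3]='y', s[4]='b', s[5]='b', s[6]='r', s[7]='r', s[8]='h', s[9]='e' (vowel)
Vowels found: 2
Result: 2


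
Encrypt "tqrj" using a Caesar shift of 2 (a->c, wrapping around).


Input: 'tqrj', shift = 2
Operation: for each letter, (position + 2) mod 26
Mapping: 't'(19+2=21)->'v', 'q'(16+2=18)->'s', 'r'(17+2=19)->'t', 'j'(9+2=11)->'l'
Result: vstl


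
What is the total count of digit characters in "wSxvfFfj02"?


Input string: 'wSxvfFfj02'
Operation: count digit characters (0-9)
Scan: 'w', 'S', 'x', 'v', 'f', 'F', 'f', 'j', '0'(digit), '2'(digit)
Digits found: 2
Result: 2


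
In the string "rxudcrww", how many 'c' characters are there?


Input string: 'rxudcrww'
Target character: 'c'
Scan each position: s[4]='c'
Matches found at indices: 4
Total: 1


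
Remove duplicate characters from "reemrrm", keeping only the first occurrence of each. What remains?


Input: 'reemrrm'
Operation: keep first occurrence of each character
Scan: s[0]='r' new -> keep; s[1]='e' new -> keep; s[2]='e' seen -> skip; s[3]='m' new -> keep; s[4]='r' seen -> skip; s[5]='r' seen -> skip; s[6]='m' seen -> skip
Result: rem


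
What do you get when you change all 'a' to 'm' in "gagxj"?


Input string: 'gagxj'
Operation: replace 'a' with 'm'
Positions of 'a': 1
After replacement: gmgxj


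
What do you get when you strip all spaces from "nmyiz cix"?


Input string: 'nmyiz cix'
Operation: remove all spaces
Words: 'nmyiz', 'cix'
Join without spaces: nmyizcix


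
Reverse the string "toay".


Input string: 'toay'
Operation: reverse character order
Original order: 't' -> 'o' -> 'a' -> 'y'
Reversed order: 'y' -> 'a' -> 'o' -> 't'
Result: yaot


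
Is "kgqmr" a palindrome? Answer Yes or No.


Input string: 'kgqmr'
Reversed: 'rmqgk'
Compare pairs: s[0]='k' vs s[4]='r' (mismatch), s[1]='g' vs s[3]='m' (mismatch)
Palindrome: No


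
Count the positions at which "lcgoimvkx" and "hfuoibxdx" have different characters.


String 1: 'lcgoimvkx'
String 2: 'hfuoibxdx'
Compare each position: pos 0: 'l'!='h', pos 1: 'c'!='f', pos 2: 'g'!='u', pos 3: 'o'=='o', pos 4: 'i'=='i', pos 5: 'm'!='b', pos 6: 'v'!='x', pos 7: 'k'!='d', pos 8: 'x'=='x'
Differing positions: 6
Hamming distance: 6


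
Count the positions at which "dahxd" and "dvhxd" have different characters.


String 1: 'dahxd'
String 2: 'dvhxd'
Compare each position: pos 0: 'd'=='d', pos 1: 'a'!='v', pos 2: 'h'=='h', pos 3: 'x'=='x', pos 4: 'd'=='d'
Differing positions: 1
Hamming distance: 1


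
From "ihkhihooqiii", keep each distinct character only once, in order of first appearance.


Input: 'ihkhihooqiii'
Operation: keep first occurrence of each character
Scan: s[0]='i' new -> keep; s[1]='h' new -> keep; s[2]='k' new -> keep; s[3]='h' seen -> skip; s[4]='i' seen -> skip; s[5]='h' seen -> skip; s[6]='o' new -> keep; s[7]='o' seen -> skip; s[8]='q' new -> keep; s[9]='i' seen -> skip; s[10]='i' seen -> skip; s[11]='i' seen -> skip
Result: ihkoq


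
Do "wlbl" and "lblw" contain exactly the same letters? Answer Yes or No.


String 1: 'wlbl' -> sorted: 'bllw'
String 2: 'lblw' -> sorted: 'bllw'
Compare sorted forms: 'bllw' == 'bllw'
Anagram: Yes


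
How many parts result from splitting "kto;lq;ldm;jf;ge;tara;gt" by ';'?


Input string: 'kto;lq;ldm;jf;ge;tara;gt'
Delimiter: ';'
Split result: 'kto', 'lq', 'ldm', 'jf', 'ge', 'tara', 'gt'
Number of parts: 7


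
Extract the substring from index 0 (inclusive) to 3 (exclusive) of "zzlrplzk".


Input string: 'zzlrplzk'
Operation: slice [0:3]
Extract characters: s[0]='z', s[1]='z', s[2]='l'
Result: zzl


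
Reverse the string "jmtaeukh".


Input string: 'jmtaeukh'
Operation: reverse character order
Original order: 'j' -> 'm' -> 't' -> 'a' -> 'e' -> 'u' -> 'k' -> 'h'
Reversed order: 'h' -> 'k' -> 'u' -> 'e' -> 'a' -> 't' -> 'm' -> 'j'
Result: hkueatmj


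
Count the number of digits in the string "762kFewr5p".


Input string: '762kFewr5p'
Operation: count digit characters (0-9)
Scan: '7'(digit), '6'(digit), '2'(digit), 'k', 'F', 'e', 'w', 'r', '5'(digit), 'p'
Digits found: 4
Result: 4


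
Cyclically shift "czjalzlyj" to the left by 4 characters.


Input: 'czjalzlyj', shift = 4
Operation: split at index 4 and swap parts
Front part s[0:4] = 'czja'
Back part s[4:] = 'lzlyj'
Rotated = back + front = 'lzlyj' + 'czja'
Result: lzlyjczja


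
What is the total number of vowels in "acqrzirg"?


Input string: 'acqrzirg'
Operation: count vowels (a, e, i, o, u)
Scan: s[0]='a' (vowel), s[1]='c', s[2]='q', s[3]='r', s[4]='z', s[5]='i' (vowel), s[6]='r', s[7]='g'
Vowels found: 2
Result: 2


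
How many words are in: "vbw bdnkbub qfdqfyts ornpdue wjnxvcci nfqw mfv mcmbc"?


Input string: 'vbw bdnkbub qfdqfyts ornpdue wjnxvcci nfqw mfv mcmbc'
Operation: split by spaces
Words found: 'vbw', 'bdnkbub', 'qfdqfyts', 'ornpdue', 'wjnxvcci', 'nfqw', 'mfv', 'mcmbc'
Word count: 8


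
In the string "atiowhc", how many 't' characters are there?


Input string: 'atiowhc'
Target character: 't'
Scan each position: s[1]='t'
Matches found at indices: 1
Total: 1


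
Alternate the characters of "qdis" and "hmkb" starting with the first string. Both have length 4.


String 1: 'qdis'
String 2: 'hmkb'
Operation: alternate characters
Pairs: 'q'+'h', 'd'+'m', 'i'+'k', 's'+'b'
Result: qhdmiksb


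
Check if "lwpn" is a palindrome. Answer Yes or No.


Input string: 'lwpn'
Reversed: 'npwl'
Compare pairs: s[0]='l' vs s[3]='n' (mismatch), s[1]='w' vs s[2]='p' (mismatch)
Palindrome: No


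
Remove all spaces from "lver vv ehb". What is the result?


Input string: 'lver vv ehb'
Operation: remove all spaces
Words: 'lver', 'vv', 'ehb'
Join without spaces: lvervvehb


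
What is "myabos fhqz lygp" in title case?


Input string: 'myabos fhqz lygp'
Operation: capitalize first letter of each word
Word transformations: 'myabos'->'Myabos', 'fhqz'->'Fhqz', 'lygp'->'Lygp'
Result: Myabos Fhqz Lygp


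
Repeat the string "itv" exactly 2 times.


Input string: 'itv'
Operation: repeat 2 times
Concatenation: 'itv' + 'itv'
Result: itvitv


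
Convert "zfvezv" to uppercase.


Input string: 'zfvezv'
Operation: convert each letter to uppercase
Mapping: 'z'->'Z', 'f'->'F', 'v'->'V', 'e'->'E', 'z'->'Z', 'v'->'V'
Result: ZFVEZV


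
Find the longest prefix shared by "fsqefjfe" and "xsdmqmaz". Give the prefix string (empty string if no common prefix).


String 1: 'fsqefjfe'
String 2: 'xsdmqmaz'
Compare position by position:
pos 0: 'f' vs 'x' differ -> stop
Longest common prefix: "" (length 0)


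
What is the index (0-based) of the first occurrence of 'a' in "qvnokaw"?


Input string: 'qvnokaw'
Target: 'a'
Scanning left to right: s[0]='q', s[1]='v', s[2]='n', s[3]='o', s[4]='k', s[5]='a'
First match at index: 5


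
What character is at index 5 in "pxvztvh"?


Input string: 'pxvztvh'
Operation: get character at index 5
Index mapping: s[0]='p', s[1]='x', s[2]='v', s[3]='z', s[4]='t', s[5]='v'
Result: 'v'


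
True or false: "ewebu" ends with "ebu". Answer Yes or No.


Input string: 'ewebu'
Suffix to check: 'ebu'
Last 3 characters of input: 'ebu'
Match: True
Result: Yes


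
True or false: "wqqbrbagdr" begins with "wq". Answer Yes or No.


Input string: 'wqqbrbagdr'
Prefix to check: 'wq'
First 2 characters of input: 'wq'
Match: True
Result: Yes


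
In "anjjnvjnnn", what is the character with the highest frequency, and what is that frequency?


Input: 'anjjnvjnnn'
Operation: tally each character
Counts: 'a':1, 'j':3, 'n':5, 'v':1
Maximum: 'n' appears 5 times


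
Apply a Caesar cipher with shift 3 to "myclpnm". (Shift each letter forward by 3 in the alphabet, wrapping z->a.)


Input: 'myclpnm', shift = 3
Operation: for each letter, (position + 3) mod 26
Mapping: 'm'(12+3=15)->'p', 'y'(24+3=27, 27 mod 26=1)->'b', 'c'(2+3=5)->'f', 'l'(11+3=14)->'o', 'p'(15+3=18)->'s', 'n'(13+3=16)->'q', 'm'(12+3=15)->'p'
Result: pbfosqp


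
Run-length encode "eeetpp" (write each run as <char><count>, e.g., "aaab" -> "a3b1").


Input: 'eeetpp'
Operation: identify consecutive runs
Runs: 'eee' -> e3, 't' -> t1, 'pp' -> p2
Encoded: e3t1p2


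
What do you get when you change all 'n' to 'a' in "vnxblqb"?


Input string: 'vnxblqb'
Operation: replace 'n' with 'a'
Positions of 'n': 1
After replacement: vaxblqb


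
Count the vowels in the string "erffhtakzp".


Input string: 'erffhtakzp'
Operation: count vowels (a, e, i, o, u)
Scan: s[0]='e' (vowel), s[1]='r', s[2]='f', s[3]='f', s[4]='h', s[5]='t', s[6]='a' (vowel), s[7]='k', s[8]='z', s[9]='p'
Vowels found: 2
Result: 2


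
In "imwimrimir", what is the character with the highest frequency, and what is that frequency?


Input: 'imwimrimir'
Operation: tally each character
Counts: 'i':4, 'm':3, 'r':2, 'w':1
Maximum: 'i' appears 4 times


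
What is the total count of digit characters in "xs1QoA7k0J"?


Input string: 'xs1QoA7k0J'
Operation: count digit characters (0-9)
Scan: 'x', 's', '1'(digit), 'Q', 'o', 'A', '7'(digit), 'k', '0'(digit), 'J'
Digits found: 3
Result: 3


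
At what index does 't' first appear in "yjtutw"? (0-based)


Input string: 'yjtutw'
Target: 't'
Scanning left to right: s[0]='y', s[1]='j', s[2]='t'
First match at index: 2


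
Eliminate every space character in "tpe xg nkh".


Input string: 'tpe xg nkh'
Operation: remove all spaces
Words: 'tpe', 'xg', 'nkh'
Join without spaces: tpexgnkh


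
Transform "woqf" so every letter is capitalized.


Input string: 'woqf'
Operation: convert each letter to uppercase
Mapping: 'w'->'W', 'o'->'O', 'q'->'Q', 'f'->'F'
Result: WOQF


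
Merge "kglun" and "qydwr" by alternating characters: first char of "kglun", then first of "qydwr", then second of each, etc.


String 1: 'kglun'
String 2: 'qydwr'
Operation: alternate characters
Pairs: 'k'+'q', 'g'+'y', 'l'+'d', 'u'+'w', 'n'+'r'
Result: kqgylduwnr


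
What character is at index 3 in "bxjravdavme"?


Input string: 'bxjravdavme'
Operation: get character at index 3
Index mapping: s[0]='b', s[1]='x', s[2]='j', s[3]='r'
Result: 'r'


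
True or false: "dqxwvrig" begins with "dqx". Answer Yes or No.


Input string: 'dqxwvrig'
Prefix to check: 'dqx'
First 3 characters of input: 'dqx'
Match: True
Result: Yes


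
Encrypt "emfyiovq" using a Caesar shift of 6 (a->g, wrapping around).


Input: 'emfyiovq', shift = 6
Operation: for each letter, (position + 6) mod 26
Mapping: 'e'(4+6=10)->'k', 'm'(12+6=18)->'s', 'f'(5+6=11)->'l', 'y'(24+6=30, 30 mod 26=4)->'e', 'i'(8+6=14)->'o', 'o'(14+6=20)->'u', 'v'(21+6=27, 27 mod 26=1)->'b', 'q'(16+6=22)->'w'
Result: ksleoubw


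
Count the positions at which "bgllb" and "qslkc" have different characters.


String 1: 'bgllb'
String 2: 'qslkc'
Compare each position: pos 0: 'b'!='q', pos 1: 'g'!='s', pos 2: 'l'=='l', pos 3: 'l'!='k', pos 4: 'b'!='c'
Differing positions: 4
Hamming distance: 4


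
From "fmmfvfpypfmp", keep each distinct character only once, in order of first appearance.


Input: 'fmmfvfpypfmp'
Operation: keep first occurrence of each character
Scan: s[0]='f' new -> keep; s[1]='m' new -> keep; s[2]='m' seen -> skip; s[3]='f' seen -> skip; s[4]='v' new -> keep; s[5]='f' seen -> skip; s[6]='p' new -> keep; s[7]='y' new -> keep; s[8]='p' seen -> skip; s[9]='f' seen -> skip; s[10]='m' seen -> skip; s[11]='p' seen -> skip
Result: fmvpy


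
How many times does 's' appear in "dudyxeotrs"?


Input string: 'dudyxeotrs'
Target character: 's'
Scan each position: s[9]='s'
Matches found at indices: 9
Total: 1


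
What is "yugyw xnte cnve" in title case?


Input string: 'yugyw xnte cnve'
Operation: capitalize first letter of each word
Word transformations: 'yugyw'->'Yugyw', 'xnte'->'Xnte', 'cnve'->'Cnve'
Result: Yugyw Xnte Cnve


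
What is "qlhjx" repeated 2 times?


Input string: 'qlhjx'
Operation: repeat 2 times
Concatenation: 'qlhjx' + 'qlhjx'
Result: qlhjxqlhjx


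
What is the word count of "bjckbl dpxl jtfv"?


Input string: 'bjckbl dpxl jtfv'
Operation: split by spaces
Words found: 'bjckbl', 'dpxl', 'jtfv'
Word count: 3


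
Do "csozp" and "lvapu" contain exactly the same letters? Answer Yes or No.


String 1: 'csozp' -> sorted: 'copsz'
String 2: 'lvapu' -> sorted: 'alpuv'
Compare sorted forms: 'copsz' != 'alpuv'
Anagram: No


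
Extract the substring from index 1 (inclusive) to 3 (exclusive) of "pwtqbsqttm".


Input string: 'pwtqbsqttm'
Operation: slice [1:3]
Extract characters: s[1]='w', s[2]='t'
Result: wt


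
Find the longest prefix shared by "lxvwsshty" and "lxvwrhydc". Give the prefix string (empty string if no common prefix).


String 1: 'lxvwsshty'
String 2: 'lxvwrhydc'
Compare position by position:
pos 0: 'l' vs 'l' match
pos 1: 'x' vs 'x' match
pos 2: 'v' vs 'v' match
pos 3: 'w' vs 'w' match
pos 4: 's' vs 'r' differ -> stop
Longest common prefix: "lxvw" (length 4)


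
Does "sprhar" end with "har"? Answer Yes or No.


Input string: 'sprhar'
Suffix to check: 'har'
Last 3 characters of input: 'har'
Match: True
Result: Yes


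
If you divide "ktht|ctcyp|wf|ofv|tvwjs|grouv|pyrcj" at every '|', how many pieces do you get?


Input string: 'ktht|ctcyp|wf|ofv|tvwjs|grouv|pyrcj'
Delimiter: '|'
Split result: 'ktht', 'ctcyp', 'wf', 'ofv', 'tvwjs', 'grouv', 'pyrcj'
Number of parts: 7


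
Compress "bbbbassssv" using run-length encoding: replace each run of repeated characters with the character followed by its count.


Input: 'bbbbassssv'
Operation: identify consecutive runs
Runs: 'bbbb' -> b4, 'a' -> a1, 'ssss' -> s4, 'v' -> v1
Encoded: b4a1s4v1


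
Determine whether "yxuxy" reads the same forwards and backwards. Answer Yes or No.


Input string: 'yxuxy'
Reversed: 'yxuxy'
Compare pairs: s[0]='y' vs s[4]='y' (match), s[1]='x' vs s[3]='x' (match)
Palindrome: Yes


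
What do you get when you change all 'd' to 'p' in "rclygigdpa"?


Input string: 'rclygigdpa'
Operation: replace 'd' with 'p'
Positions of 'd': 7
After replacement: rclygigppa


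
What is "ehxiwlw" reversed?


Input string: 'ehxiwlw'
Operation: reverse character order
Original order: 'e' -> 'h' -> 'x' -> 'i' -> 'w' -> 'l' -> 'w'
Reversed order: 'w' -> 'l' -> 'w' -> 'i' -> 'x' -> 'h' -> 'e'
Result: wlwixhe


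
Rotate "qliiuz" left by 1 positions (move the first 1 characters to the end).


Input: 'qliiuz', shift = 1
Operation: split at index 1 and swap parts
Front part s[0:1] = 'q'
Back part s[1:] = 'liiuz'
Rotated = back + front = 'liiuz' + 'q'
Result: liiuzq


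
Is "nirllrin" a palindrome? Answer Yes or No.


Input string: 'nirllrin'
Reversed: 'nirllrin'
Compare pairs: s[0]='n' vs s[7]='n' (match), s[1]='i' vs s[6]='i' (match), s[2]='r' vs s[5]='r' (match), s[3]='l' vs s[4]='l' (match)
Palindrome: Yes


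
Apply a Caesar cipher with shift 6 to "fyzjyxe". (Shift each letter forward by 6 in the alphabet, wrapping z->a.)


Input: 'fyzjyxe', shift = 6
Operation: for each letter, (position + 6) mod 26
Mapping: 'f'(5+6=11)->'l', 'y'(24+6=30, 30 mod 26=4)->'e', 'z'(25+6=31, 31 mod 26=5)->'f', 'j'(9+6=15)->'p', 'y'(24+6=30, 30 mod 26=4)->'e', 'x'(23+6=29, 29 mod 26=3)->'d', 'e'(4+6=10)->'k'
Result: lefpedk


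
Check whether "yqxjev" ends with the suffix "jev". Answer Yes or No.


Input string: 'yqxjev'
Suffix to check: 'jev'
Last 3 characters of input: 'jev'
Match: True
Result: Yes


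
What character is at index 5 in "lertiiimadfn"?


Input string: 'lertiiimadfn'
Operation: get character at index 5
Index mapping: s[0]='l', s[1]='e', s[2]='r', s[3]='t', s[4]='i', s[5]='i'
Result: 'i'


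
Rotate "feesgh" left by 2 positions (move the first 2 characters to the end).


Input: 'feesgh', shift = 2
Operation: split at index 2 and swap parts
Front part s[0:2] = 'fe'
Back part s[2:] = 'esgh'
Rotated = back + front = 'esgh' + 'fe'
Result: esghfe


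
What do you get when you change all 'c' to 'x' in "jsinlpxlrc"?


Input string: 'jsinlpxlrc'
Operation: replace 'c' with 'x'
Positions of 'c': 9
After replacement: jsinlpxlrx


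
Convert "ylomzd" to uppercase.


Input string: 'ylomzd'
Operation: convert each letter to uppercase
Mapping: 'y'->'Y', 'l'->'L', 'o'->'O', 'm'->'M', 'z'->'Z', 'd'->'D'
Result: YLOMZD


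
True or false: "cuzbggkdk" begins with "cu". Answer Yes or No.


Input string: 'cuzbggkdk'
Prefix to check: 'cu'
First 2 characters of input: 'cu'
Match: True
Result: Yes


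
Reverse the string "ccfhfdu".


Input string: 'ccfhfdu'
Operation: reverse character order
Original order: 'c' -> 'c' -> 'f' -> 'h' -> 'f' -> 'd' -> 'u'
Reversed order: 'u' -> 'd' -> 'f' -> 'h' -> 'f' -> 'c' -> 'c'
Result: udfhfcc


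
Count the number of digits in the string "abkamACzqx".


Input string: 'abkamACzqx'
Operation: count digit characters (0-9)
Scan: 'a', 'b', 'k', 'a', 'm', 'A', 'C', 'z', 'q', 'x'
Digits found: 0
Result: 0


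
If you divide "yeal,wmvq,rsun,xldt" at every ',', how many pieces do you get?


Input string: 'yeal,wmvq,rsun,xldt'
Delimiter: ','
Split result: 'yeal', 'wmvq', 'rsun', 'xldt'
Number of parts: 4


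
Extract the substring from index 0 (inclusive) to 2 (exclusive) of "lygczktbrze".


Input string: 'lygczktbrze'
Operation: slice [0:2]
Extract characters: s[0]='l', s[1]='y'
Result: ly


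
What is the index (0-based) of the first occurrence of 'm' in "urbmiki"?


Input string: 'urbmiki'
Target: 'm'
Scanning left to right: s[0]='u', s[1]='r', s[2]='b', s[3]='m'
First match at index: 3


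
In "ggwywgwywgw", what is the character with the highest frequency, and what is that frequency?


Input: 'ggwywgwywgw'
Operation: tally each character
Counts: 'g':4, 'w':5, 'y':2
Maximum: 'w' appears 5 times


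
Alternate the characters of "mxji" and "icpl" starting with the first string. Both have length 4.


String 1: 'mxji'
String 2: 'icpl'
Operation: alternate characters
Pairs: 'm'+'i', 'x'+'c', 'j'+'p', 'i'+'l'
Result: mixcjpil


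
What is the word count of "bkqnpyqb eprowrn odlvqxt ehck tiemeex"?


Input string: 'bkqnpyqb eprowrn odlvqxt ehck tiemeex'
Operation: split by spaces
Words found: 'bkqnpyqb', 'eprowrn', 'odlvqxt', 'ehck', 'tiemeex'
Word count: 5


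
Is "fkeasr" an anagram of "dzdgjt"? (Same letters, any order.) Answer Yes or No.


String 1: 'dzdgjt' -> sorted: 'ddgjtz'
String 2: 'fkeasr' -> sorted: 'aefkrs'
Compare sorted forms: 'ddgjtz' != 'aefkrs'
Anagram: No


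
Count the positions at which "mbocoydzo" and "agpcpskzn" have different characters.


String 1: 'mbocoydzo'
String 2: 'agpcpskzn'
Compare each position: pos 0: 'm'!='a', pos 1: 'b'!='g', pos 2: 'o'!='p', pos 3: 'c'=='c', pos 4: 'o'!='p', pos 5: 'y'!='s', pos 6: 'd'!='k', pos 7: 'z'=='z', pos 8: 'o'!='n'
Differing positions: 7
Hamming distance: 7


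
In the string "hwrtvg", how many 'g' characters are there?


Input string: 'hwrtvg'
Target character: 'g'
Scan each position: s[5]='g'
Matches found at indices: 5
Total: 1


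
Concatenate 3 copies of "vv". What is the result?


Input string: 'vv'
Operation: repeat 3 times
Concatenation: 'vv' + 'vv' + 'vv'
Result: vvvvvv


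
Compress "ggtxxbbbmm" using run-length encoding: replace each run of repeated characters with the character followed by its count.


Input: 'ggtxxbbbmm'
Operation: identify consecutive runs
Runs: 'gg' -> g2, 't' -> t1, 'xx' -> x2, 'bbb' -> b3, 'mm' -> m2
Encoded: g2t1x2b3m2


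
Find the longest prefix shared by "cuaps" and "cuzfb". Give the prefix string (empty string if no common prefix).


String 1: 'cuaps'
String 2: 'cuzfb'
Compare position by position:
pos 0: 'c' vs 'c' match
pos 1: 'u' vs 'u' match
pos 2: 'a' vs 'z' differ -> stop
Longest common prefix: "cu" (length 2)


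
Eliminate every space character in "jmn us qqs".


Input string: 'jmn us qqs'
Operation: remove all spaces
Words: 'jmn', 'us', 'qqs'
Join without spaces: jmnusqqs


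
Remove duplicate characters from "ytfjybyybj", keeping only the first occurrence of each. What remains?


Input: 'ytfjybyybj'
Operation: keep first occurrence of each character
Scan: s[0]='y' new -> keep; s[1]='t' new -> keep; s[2]='f' new -> keep; s[3]='j' new -> keep; s[4]='y' seen -> skip; s[5]='b' new -> keep; s[6]='y' seen -> skip; s[7]='y' seen -> skip; s[8]='b' seen -> skip; s[9]='j' seen -> skip
Result: ytfjb


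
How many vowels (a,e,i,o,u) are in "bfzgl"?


Input string: 'bfzgl'
Operation: count vowels (a, e, i, o, u)
Scan: s[0]='b', s[1]='f', s[2]='z', s[3]='g', s[4]='l'
Vowels found: 0
Result: 0


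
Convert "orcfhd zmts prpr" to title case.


Input string: 'orcfhd zmts prpr'
Operation: capitalize first letter of each word
Word transformations: 'orcfhd'->'Orcfhd', 'zmts'->'Zmts', 'prpr'->'Prpr'
Result: Orcfhd Zmts Prpr


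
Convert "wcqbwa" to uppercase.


Input string: 'wcqbwa'
Operation: convert each letter to uppercase
Mapping: 'w'->'W', 'c'->'C', 'q'->'Q', 'b'->'B', 'w'->'W', 'a'->'A'
Result: WCQBWA


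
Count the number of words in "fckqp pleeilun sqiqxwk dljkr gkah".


Input string: 'fckqp pleeilun sqiqxwk dljkr gkah'
Operation: split by spaces
Words found: 'fckqp', 'pleeilun', 'sqiqxwk', 'dljkr', 'gkah'
Word count: 5


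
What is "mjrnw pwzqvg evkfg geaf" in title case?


Input string: 'mjrnw pwzqvg evkfg geaf'
Operation: capitalize first letter of each word
Word transformations: 'mjrnw'->'Mjrnw', 'pwzqvg'->'Pwzqvg', 'evkfg'->'Evkfg', 'geaf'->'Geaf'
Result: Mjrnw Pwzqvg Evkfg Geaf


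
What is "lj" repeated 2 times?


Input string: 'lj'
Operation: repeat 2 times
Concatenation: 'lj' + 'lj'
Result: ljlj


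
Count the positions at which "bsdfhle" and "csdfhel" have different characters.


String 1: 'bsdfhle'
String 2: 'csdfhel'
Compare each position: pos 0: 'b'!='c', pos 1: 's'=='s', pos 2: 'd'=='d', pos 3: 'f'=='f', pos 4: 'h'=='h', pos 5: 'l'!='e', pos 6: 'e'!='l'
Differing positions: 3
Hamming distance: 3


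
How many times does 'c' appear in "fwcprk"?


Input string: 'fwcprk'
Target character: 'c'
Scan each position: s[2]='c'
Matches found at indices: 2
Total: 1


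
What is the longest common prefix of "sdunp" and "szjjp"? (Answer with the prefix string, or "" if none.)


String 1: 'sdunp'
String 2: 'szjjp'
Compare position by position:
pos 0: 's' vs 's' match
pos 1: 'd' vs 'z' differ -> stop
Longest common prefix: "s" (length 1)


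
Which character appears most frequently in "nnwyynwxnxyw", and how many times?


Input: 'nnwyynwxnxyw'
Operation: tally each character
Counts: 'n':4, 'w':3, 'x':2, 'y':3
Maximum: 'n' appears 4 times


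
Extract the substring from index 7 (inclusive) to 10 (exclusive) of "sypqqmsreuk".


Input string: 'sypqqmsreuk'
Operation: slice [7:10]
Extract characters: s[7]='r', s[8]='e', s[9]='u'
Result: reu


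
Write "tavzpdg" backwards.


Input string: 'tavzpdg'
Operation: reverse character order
Original order: 't' -> 'a' -> 'v' -> 'z' -> 'p' -> 'd' -> 'g'
Reversed order: 'g' -> 'd' -> 'p' -> 'z' -> 'v' -> 'a' -> 't'
Result: gdpzvat


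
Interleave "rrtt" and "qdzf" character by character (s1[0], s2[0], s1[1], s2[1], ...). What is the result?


String 1: 'rrtt'
String 2: 'qdzf'
Operation: alternate characters
Pairs: 'r'+'q', 'r'+'d', 't'+'z', 't'+'f'
Result: rqrdtztf


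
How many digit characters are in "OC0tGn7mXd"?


Input string: 'OC0tGn7mXd'
Operation: count digit characters (0-9)
Scan: 'O', 'C', '0'(digit), 't', 'G', 'n', '7'(digit), 'm', 'X', 'd'
Digits found: 2
Result: 2


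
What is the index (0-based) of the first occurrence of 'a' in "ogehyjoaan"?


Input string: 'ogehyjoaan'
Target: 'a'
Scanning left to right: s[0]='o', s[1]='g', s[2]='e', s[3]='h', s[4]='y', s[5]='j', s[6]='o', s[7]='a'
First match at index: 7


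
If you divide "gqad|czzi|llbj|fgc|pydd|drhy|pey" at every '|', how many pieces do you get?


Input string: 'gqad|czzi|llbj|fgc|pydd|drhy|pey'
Delimiter: '|'
Split result: 'gqad', 'czzi', 'llbj', 'fgc', 'pydd', 'drhy', 'pey'
Number of parts: 7


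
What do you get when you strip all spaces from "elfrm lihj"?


Input string: 'elfrm lihj'
Operation: remove all spaces
Words: 'elfrm', 'lihj'
Join without spaces: elfrmlihj


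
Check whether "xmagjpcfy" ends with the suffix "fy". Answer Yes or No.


Input string: 'xmagjpcfy'
Suffix to check: 'fy'
Last 2 characters of input: 'fy'
Match: True
Result: Yes


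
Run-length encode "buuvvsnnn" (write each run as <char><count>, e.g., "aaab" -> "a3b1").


Input: 'buuvvsnnn'
Operation: identify consecutive runs
Runs: 'b' -> b1, 'uu' -> u2, 'vv' -> v2, 's' -> s1, 'nnn' -> n3
Encoded: b1u2v2s1n3


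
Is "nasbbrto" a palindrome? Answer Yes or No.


Input string: 'nasbbrto'
Reversed: 'otrbbsan'
Compare pairs: s[0]='n' vs s[7]='o' (mismatch), s[1]='a' vs s[6]='t' (mismatch), s[2]='s' vs s[5]='r' (mismatch), s[3]='b' vs s[4]='b' (match)
Palindrome: No


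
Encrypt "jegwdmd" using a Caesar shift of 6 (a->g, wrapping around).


Input: 'jegwdmd', shift = 6
Operation: for each letter, (position + 6) mod 26
Mapping: 'j'(9+6=15)->'p', 'e'(4+6=10)->'k', 'g'(6+6=12)->'m', 'w'(22+6=28, 28 mod 26=2)->'c', 'd'(3+6=9)->'j', 'm'(12+6=18)->'s', 'd'(3+6=9)->'j'
Result: pkmcjsj


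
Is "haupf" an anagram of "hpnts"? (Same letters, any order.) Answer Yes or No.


String 1: 'hpnts' -> sorted: 'hnpst'
String 2: 'haupf' -> sorted: 'afhpu'
Compare sorted forms: 'hnpst' != 'afhpu'
Anagram: No


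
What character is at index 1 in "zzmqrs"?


Input string: 'zzmqrs'
Operation: get character at index 1
Index mapping: s[0]='z', s[1]='z'
Result: 'z'


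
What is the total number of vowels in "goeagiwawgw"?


Input string: 'goeagiwawgw'
Operation: count vowels (a, e, i, o, u)
Scan: s[0]='g', s[1]='o' (vowel), s[2]='e' (vowel), s[3]='a' (vowel), s[4]='g', s[5]='i' (vowel), s[6]='w', s[7]='a' (vowel), s[8]='w', s[9]='g', s[10]='w'
Vowels found: 5
Result: 5


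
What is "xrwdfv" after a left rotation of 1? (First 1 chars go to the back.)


Input: 'xrwdfv', shift = 1
Operation: split at index 1 and swap parts
Front part s[0:1] = 'x'
Back part s[1:] = 'rwdfv'
Rotated = back + front = 'rwdfv' + 'x'
Result: rwdfvx


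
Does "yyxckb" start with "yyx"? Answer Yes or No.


Input string: 'yyxckb'
Prefix to check: 'yyx'
First 3 characters of input: 'yyx'
Match: True
Result: Yes


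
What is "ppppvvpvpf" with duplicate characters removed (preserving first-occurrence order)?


Input: 'ppppvvpvpf'
Operation: keep first occurrence of each character
Scan: s[0]='p' new -> keep; s[1]='p' seen -> skip; s[2]='p' seen -> skip; s[3]='p' seen -> skip; s[4]='v' new -> keep; s[5]='v' seen -> skip; s[6]='p' seen -> skip; s[7]='v' seen -> skip; s[8]='p' seen -> skip; s[9]='f' new -> keep
Result: pvf


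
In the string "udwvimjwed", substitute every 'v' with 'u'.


Input string: 'udwvimjwed'
Operation: replace 'v' with 'u'
Positions of 'v': 3
After replacement: udwuimjwed


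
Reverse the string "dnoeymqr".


Input string: 'dnoeymqr'
Operation: reverse character order
Original order: 'd' -> 'n' -> 'o' -> 'e' -> 'y' -> 'm' -> 'q' -> 'r'
Reversed order: 'r' -> 'q' -> 'm' -> 'y' -> 'e' -> 'o' -> 'n' -> 'd'
Result: rqmyeond


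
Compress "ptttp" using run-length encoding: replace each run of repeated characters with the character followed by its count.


Input: 'ptttp'
Operation: identify consecutive runs
Runs: 'p' -> p1, 'ttt' -> t3, 'p' -> p1
Encoded: p1t3p1


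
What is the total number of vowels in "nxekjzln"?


Input string: 'nxekjzln'
Operation: count vowels (a, e, i, o, u)
Scan: s[0]='n', s[1]='x', s[2]='e' (vowel), s[3]='k', s[4]='j', s[5]='z', s[6]='l', s[7]='n'
Vowels found: 1
Result: 1


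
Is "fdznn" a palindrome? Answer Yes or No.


Input string: 'fdznn'
Reversed: 'nnzdf'
Compare pairs: s[0]='f' vs s[4]='n' (mismatch), s[1]='d' vs s[3]='n' (mismatch)
Palindrome: No


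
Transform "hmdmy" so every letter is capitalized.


Input string: 'hmdmy'
Operation: convert each letter to uppercase
Mapping: 'h'->'H', 'm'->'M', 'd'->'D', 'm'->'M', 'y'->'Y'
Result: HMDMY


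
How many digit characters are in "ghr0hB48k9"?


Input string: 'ghr0hB48k9'
Operation: count digit characters (0-9)
Scan: 'g', 'h', 'r', '0'(digit), 'h', 'B', '4'(digit), '8'(digit), 'k', '9'(digit)
Digits found: 4
Result: 4


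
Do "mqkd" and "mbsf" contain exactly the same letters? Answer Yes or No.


String 1: 'mqkd' -> sorted: 'dkmq'
String 2: 'mbsf' -> sorted: 'bfms'
Compare sorted forms: 'dkmq' != 'bfms'
Anagram: No


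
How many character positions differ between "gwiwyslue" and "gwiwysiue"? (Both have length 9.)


String 1: 'gwiwyslue'
String 2: 'gwiwysiue'
Compare each position: pos 0: 'g'=='g', pos 1: 'w'=='w', pos 2: 'i'=='i', pos 3: 'w'=='w', pos 4: 'y'=='y', pos 5: 's'=='s', pos 6: 'l'!='i', pos 7: 'u'=='u', pos 8: 'e'=='e'
Differing positions: 1
Hamming distance: 1


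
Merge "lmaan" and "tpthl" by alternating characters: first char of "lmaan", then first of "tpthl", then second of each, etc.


String 1: 'lmaan'
String 2: 'tpthl'
Operation: alternate characters
Pairs: 'l'+'t', 'm'+'p', 'a'+'t', 'a'+'h', 'n'+'l'
Result: ltmpatahnl


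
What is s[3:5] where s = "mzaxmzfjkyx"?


Input string: 'mzaxmzfjkyx'
Operation: slice [3:5]
Extract characters: s[3]='x', s[4]='m'
Result: xm


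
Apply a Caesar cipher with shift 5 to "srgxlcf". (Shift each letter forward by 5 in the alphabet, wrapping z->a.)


Input: 'srgxlcf', shift = 5
Operation: for each letter, (position + 5) mod 26
Mapping: 's'(18+5=23)->'x', 'r'(17+5=22)->'w', 'g'(6+5=11)->'l', 'x'(23+5=28, 28 mod 26=2)->'c', 'l'(11+5=16)->'q', 'c'(2+5=7)->'h', 'f'(5+5=10)->'k'
Result: xwlcqhk


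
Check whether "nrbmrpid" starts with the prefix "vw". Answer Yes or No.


Input string: 'nrbmrpid'
Prefix to check: 'vw'
First 2 characters of input: 'nr'
Match: False
Result: No


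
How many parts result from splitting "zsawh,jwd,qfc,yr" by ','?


Input string: 'zsawh,jwd,qfc,yr'
Delimiter: ','
Split result: 'zsawh', 'jwd', 'qfc', 'yr'
Number of parts: 4


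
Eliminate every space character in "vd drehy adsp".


Input string: 'vd drehy adsp'
Operation: remove all spaces
Words: 'vd', 'drehy', 'adsp'
Join without spaces: vddrehyadsp


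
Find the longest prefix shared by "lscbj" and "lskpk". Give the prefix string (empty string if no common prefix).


String 1: 'lscbj'
String 2: 'lskpk'
Compare position by position:
pos 0: 'l' vs 'l' match
pos 1: 's' vs 's' match
pos 2: 'c' vs 'k' differ -> stop
Longest common prefix: "ls" (length 2)


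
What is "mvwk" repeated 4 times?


Input string: 'mvwk'
Operation: repeat 4 times
Concatenation: 'mvwk' + 'mvwk' + 'mvwk' + 'mvwk'
Result: mvwkmvwkmvwkmvwk


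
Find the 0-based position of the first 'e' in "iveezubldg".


Input string: 'iveezubldg'
Target: 'e'
Scanning left to right: s[0]='i', s[1]='v', s[2]='e'
First match at index: 2


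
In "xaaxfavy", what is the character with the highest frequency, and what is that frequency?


Input: 'xaaxfavy'
Operation: tally each character
Counts: 'a':3, 'f':1, 'v':1, 'x':2, 'y':1
Maximum: 'a' appears 3 times


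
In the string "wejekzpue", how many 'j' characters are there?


Input string: 'wejekzpue'
Target character: 'j'
Scan each position: s[2]='j'
Matches found at indices: 2
Total: 1


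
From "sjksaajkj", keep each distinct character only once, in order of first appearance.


Input: 'sjksaajkj'
Operation: keep first occurrence of each character
Scan: s[0]='s' new -> keep; s[1]='j' new -> keep; s[2]='k' new -> keep; s[3]='s' seen -> skip; s[4]='a' new -> keep; s[5]='a' seen -> skip; s[6]='j' seen -> skip; s[7]='k' seen -> skip; s[8]='j' seen -> skip
Result: sjka


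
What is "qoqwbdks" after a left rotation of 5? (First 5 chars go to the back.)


Input: 'qoqwbdks', shift = 5
Operation: split at index 5 and swap parts
Front part s[0:5] = 'qoqwb'
Back part s[5:] = 'dks'
Rotated = back + front = 'dks' + 'qoqwb'
Result: dksqoqwb


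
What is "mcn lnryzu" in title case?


Input string: 'mcn lnryzu'
Operation: capitalize first letter of each word
Word transformations: 'mcn'->'Mcn', 'lnryzu'->'Lnryzu'
Result: Mcn Lnryzu


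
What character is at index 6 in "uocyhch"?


Input string: 'uocyhch'
Operation: get character at index 6
Index mapping: s[0]='u', s[1]='o', s[2]='c', s[3]='y', s[4]='h', s[5]='c', s[6]='h'
Result: 'h'


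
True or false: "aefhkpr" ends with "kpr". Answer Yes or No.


Input string: 'aefhkpr'
Suffix to check: 'kpr'
Last 3 characters of input: 'kpr'
Match: True
Result: Yes


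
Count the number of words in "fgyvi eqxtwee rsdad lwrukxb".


Input string: 'fgyvi eqxtwee rsdad lwrukxb'
Operation: split by spaces
Words found: 'fgyvi', 'eqxtwee', 'rsdad', 'lwrukxb'
Word count: 4


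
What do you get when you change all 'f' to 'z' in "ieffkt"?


Input string: 'ieffkt'
Operation: replace 'f' with 'z'
Positions of 'f': 2, 3
After replacement: iezzkt


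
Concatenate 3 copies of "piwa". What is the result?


Input string: 'piwa'
Operation: repeat 3 times
Concatenation: 'piwa' + 'piwa' + 'piwa'
Result: piwapiwapiwa


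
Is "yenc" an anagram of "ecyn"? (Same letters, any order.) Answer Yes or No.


String 1: 'ecyn' -> sorted: 'ceny'
String 2: 'yenc' -> sorted: 'ceny'
Compare sorted forms: 'ceny' == 'ceny'
Anagram: Yes


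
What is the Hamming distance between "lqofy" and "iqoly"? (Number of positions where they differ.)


String 1: 'lqofy'
String 2: 'iqoly'
Compare each position: pos 0: 'l'!='i', pos 1: 'q'=='q', pos 2: 'o'=='o', pos 3: 'f'!='l', pos 4: 'y'=='y'
Differing positions: 2
Hamming distance: 2


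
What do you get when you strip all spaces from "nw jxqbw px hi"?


Input string: 'nw jxqbw px hi'
Operation: remove all spaces
Words: 'nw', 'jxqbw', 'px', 'hi'
Join without spaces: nwjxqbwpxhi


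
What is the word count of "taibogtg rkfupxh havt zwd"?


Input string: 'taibogtg rkfupxh havt zwd'
Operation: split by spaces
Words found: 'taibogtg', 'rkfupxh', 'havt', 'zwd'
Word count: 4


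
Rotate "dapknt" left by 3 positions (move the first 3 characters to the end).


Input: 'dapknt', shift = 3
Operation: split at index 3 and swap parts
Front part s[0:3] = 'dap'
Back part s[3:] = 'knt'
Rotated = back + front = 'knt' + 'dap'
Result: kntdap


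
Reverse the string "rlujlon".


Input string: 'rlujlon'
Operation: reverse character order
Original order: 'r' -> 'l' -> 'u' -> 'j' -> 'l' -> 'o' -> 'n'
Reversed order: 'n' -> 'o' -> 'l' -> 'j' -> 'u' -> 'l' -> 'r'
Result: noljulr


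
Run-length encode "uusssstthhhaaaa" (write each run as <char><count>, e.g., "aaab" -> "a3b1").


Input: 'uusssstthhhaaaa'
Operation: identify consecutive runs
Runs: 'uu' -> u2, 'ssss' -> s4, 'tt' -> t2, 'hhh' -> h3, 'aaaa' -> a4
Encoded: u2s4t2h3a4


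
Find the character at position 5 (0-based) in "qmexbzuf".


Input string: 'qmexbzuf'
Operation: get character at index 5
Index mapping: s[0]='q', s[1]='m', s[2]='e', s[3]='x', s[4]='b', s[5]='z'
Result: 'z'


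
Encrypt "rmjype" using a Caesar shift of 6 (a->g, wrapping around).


Input: 'rmjype', shift = 6
Operation: for each letter, (position + 6) mod 26
Mapping: 'r'(17+6=23)->'x', 'm'(12+6=18)->'s', 'j'(9+6=15)->'p', 'y'(24+6=30, 30 mod 26=4)->'e', 'p'(15+6=21)->'v', 'e'(4+6=10)->'k'
Result: xspevk


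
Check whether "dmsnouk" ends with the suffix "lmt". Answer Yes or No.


Input string: 'dmsnouk'
Suffix to check: 'lmt'
Last 3 characters of input: 'ouk'
Match: False
Result: No


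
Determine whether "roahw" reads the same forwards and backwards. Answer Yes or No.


Input string: 'roahw'
Reversed: 'whaor'
Compare pairs: s[0]='r' vs s[4]='w' (mismatch), s[1]='o' vs s[3]='h' (mismatch)
Palindrome: No


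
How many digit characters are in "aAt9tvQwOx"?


Input string: 'aAt9tvQwOx'
Operation: count digit characters (0-9)
Scan: 'a', 'A', 't', '9'(digit), 't', 'v', 'Q', 'w', 'O', 'x'
Digits found: 1
Result: 1


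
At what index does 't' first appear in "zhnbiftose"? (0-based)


Input string: 'zhnbiftose'
Target: 't'
Scanning left to right: s[0]='z', s[1]='h', s[2]='n', s[3]='b', s[4]='i', s[5]='f', s[6]='t'
First match at index: 6


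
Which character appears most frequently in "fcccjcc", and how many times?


Input: 'fcccjcc'
Operation: tally each character
Counts: 'c':5, 'f':1, 'j':1
Maximum: 'c' appears 5 times


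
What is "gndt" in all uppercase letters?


Input string: 'gndt'
Operation: convert each letter to uppercase
Mapping: 'g'->'G', 'n'->'N', 'd'->'D', 't'->'T'
Result: GNDT


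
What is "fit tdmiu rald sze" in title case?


Input string: 'fit tdmiu rald sze'
Operation: capitalize first letter of each word
Word transformations: 'fit'->'Fit', 'tdmiu'->'Tdmiu', 'rald'->'Rald', 'sze'->'Sze'
Result: Fit Tdmiu Rald Sze


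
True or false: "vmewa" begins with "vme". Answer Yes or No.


Input string: 'vmewa'
Prefix to check: 'vme'
First 3 characters of input: 'vme'
Match: True
Result: Yes


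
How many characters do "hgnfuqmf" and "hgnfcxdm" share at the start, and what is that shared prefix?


String 1: 'hgnfuqmf'
String 2: 'hgnfcxdm'
Compare position by position:
pos 0: 'h' vs 'h' match
pos 1: 'g' vs 'g' match
pos 2: 'n' vs 'n' match
pos 3: 'f' vs 'f' match
pos 4: 'u' vs 'c' differ -> stop
Longest common prefix: "hgnf" (length 4)


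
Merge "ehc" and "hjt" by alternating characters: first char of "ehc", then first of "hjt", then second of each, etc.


String 1: 'ehc'
String 2: 'hjt'
Operation: alternate characters
Pairs: 'e'+'h', 'h'+'j', 'c'+'t'
Result: ehhjct


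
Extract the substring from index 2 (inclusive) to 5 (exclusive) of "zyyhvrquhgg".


Input string: 'zyyhvrquhgg'
Operation: slice [2:5]
Extract characters: s[2]='y', s[3]='h', s[4]='v'
Result: yhv


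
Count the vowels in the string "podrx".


Input string: 'podrx'
Operation: count vowels (a, e, i, o, u)
Scan: s[0]='p', s[1]='o' (vowel), s[2]='d', s[3]='r', s[4]='x'
Vowels found: 1
Result: 1


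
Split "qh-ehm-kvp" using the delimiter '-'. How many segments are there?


Input string: 'qh-ehm-kvp'
Delimiter: '-'
Split result: 'qh', 'ehm', 'kvp'
Number of parts: 3


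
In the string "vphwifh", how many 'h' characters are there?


Input string: 'vphwifh'
Target character: 'h'
Scan each position: s[2]='h', s[6]='h'
Matches found at indices: 2, 6
Total: 2


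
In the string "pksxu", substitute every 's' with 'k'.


Input string: 'pksxu'
Operation: replace 's' with 'k'
Positions of 's': 2
After replacement: pkkxu


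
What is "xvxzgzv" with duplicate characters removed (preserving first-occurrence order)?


Input: 'xvxzgzv'
Operation: keep first occurrence of each character
Scan: s[0]='x' new -> keep; s[1]='v' new -> keep; s[2]='x' seen -> skip; s[3]='z' new -> keep; s[4]='g' new -> keep; s[5]='z' seen -> skip; s[6]='v' seen -> skip
Result: xvzg


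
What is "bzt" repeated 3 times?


Input string: 'bzt'
Operation: repeat 3 times
Concatenation: 'bzt' + 'bzt' + 'bzt'
Result: bztbztbzt


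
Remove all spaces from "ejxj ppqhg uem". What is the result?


Input string: 'ejxj ppqhg uem'
Operation: remove all spaces
Words: 'ejxj', 'ppqhg', 'uem'
Join without spaces: ejxjppqhguem


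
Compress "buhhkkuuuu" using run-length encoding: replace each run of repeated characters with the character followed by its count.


Input: 'buhhkkuuuu'
Operation: identify consecutive runs
Runs: 'b' -> b1, 'u' -> u1, 'hh' -> h2, 'kk' -> k2, 'uuuu' -> u4
Encoded: b1u1h2k2u4
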